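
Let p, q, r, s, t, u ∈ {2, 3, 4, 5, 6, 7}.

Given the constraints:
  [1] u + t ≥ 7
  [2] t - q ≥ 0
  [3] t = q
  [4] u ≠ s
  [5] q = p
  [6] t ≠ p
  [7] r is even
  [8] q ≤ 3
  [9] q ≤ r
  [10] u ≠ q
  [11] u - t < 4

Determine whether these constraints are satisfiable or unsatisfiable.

From constraints 3 and 5, t = q = p, so t = p. But constraint 6 says t ≠ p. Contradiction.

Unsatisfiable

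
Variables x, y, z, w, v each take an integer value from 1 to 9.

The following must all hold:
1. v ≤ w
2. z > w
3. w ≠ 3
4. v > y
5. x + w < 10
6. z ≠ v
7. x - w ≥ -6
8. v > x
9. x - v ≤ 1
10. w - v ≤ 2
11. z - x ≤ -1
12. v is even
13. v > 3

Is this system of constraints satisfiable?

Unsatisfiable

Constraints 1, 2, 8, and 11 give z < x, x < v, v ≤ w, w < z. Chaining: z < x < v ≤ w < z, which forces z < z — impossible.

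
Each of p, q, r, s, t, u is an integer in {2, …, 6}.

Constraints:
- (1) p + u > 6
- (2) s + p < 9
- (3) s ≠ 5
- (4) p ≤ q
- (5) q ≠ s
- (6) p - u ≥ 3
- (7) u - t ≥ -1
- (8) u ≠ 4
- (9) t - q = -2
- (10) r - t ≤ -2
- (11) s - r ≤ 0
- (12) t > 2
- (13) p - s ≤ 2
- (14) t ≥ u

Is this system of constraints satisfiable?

Constraints 6, 7, 10, 11, and 13 give u − t ≥ -1, t − r ≥ 2, r − s ≥ 0, s − p ≥ -2, p − u ≥ 3.
Adding all 5 inequalities: the left sides telescope to 0, and the right sides sum to (-1) + 2 + 0 + (-2) + 3 = 2. So 0 ≥ 2, which is false.

Unsatisfiable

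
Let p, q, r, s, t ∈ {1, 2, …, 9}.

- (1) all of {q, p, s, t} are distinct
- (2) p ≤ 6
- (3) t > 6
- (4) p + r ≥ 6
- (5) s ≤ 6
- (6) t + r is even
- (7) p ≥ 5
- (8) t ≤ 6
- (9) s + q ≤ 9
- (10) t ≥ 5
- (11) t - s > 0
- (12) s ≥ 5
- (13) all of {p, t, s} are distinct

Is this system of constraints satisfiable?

Constraints 2, 5, 7, 8, 10, and 12 confine each of p, t, s to the 2 values {5, 6}.
Constraint 13 requires all 3 of them to be distinct, but only 2 values are available — impossible by the pigeonhole principle.

Unsatisfiable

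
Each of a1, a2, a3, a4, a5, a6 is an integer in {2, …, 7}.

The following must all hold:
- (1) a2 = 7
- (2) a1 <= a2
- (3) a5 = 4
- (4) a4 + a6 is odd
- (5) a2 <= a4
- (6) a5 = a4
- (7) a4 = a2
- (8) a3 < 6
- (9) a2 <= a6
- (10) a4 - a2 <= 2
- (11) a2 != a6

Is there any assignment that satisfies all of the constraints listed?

Unsatisfiable

Constraint 3 fixes a5 = 4 and constraint 1 fixes a2 = 7. Constraints 6 and 7 give a5 = a4 = a2, so a5 = a2. But 4 ≠ 7 — contradiction.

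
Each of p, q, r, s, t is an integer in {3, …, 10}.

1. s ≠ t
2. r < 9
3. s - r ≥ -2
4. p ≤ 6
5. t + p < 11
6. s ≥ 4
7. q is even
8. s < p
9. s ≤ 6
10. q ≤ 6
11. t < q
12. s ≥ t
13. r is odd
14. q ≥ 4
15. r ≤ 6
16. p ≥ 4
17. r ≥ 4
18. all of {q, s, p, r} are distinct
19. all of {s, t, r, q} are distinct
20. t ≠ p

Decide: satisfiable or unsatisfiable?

Unsatisfiable

Constraints 4, 6, 9, 10, 14, 15, 16, and 17 confine each of q, s, p, r to the 3 values {4, …, 6}.
Constraint 18 requires all 4 of them to be distinct, but only 3 values are available — impossible by the pigeonhole principle.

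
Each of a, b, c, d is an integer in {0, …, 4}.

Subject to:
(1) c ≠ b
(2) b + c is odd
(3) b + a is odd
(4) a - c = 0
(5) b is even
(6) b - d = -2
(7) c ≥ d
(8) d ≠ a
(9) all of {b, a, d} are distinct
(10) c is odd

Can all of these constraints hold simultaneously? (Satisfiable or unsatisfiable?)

Try a = 3, b = 0, c = 3, d = 2.
Check constraint 4: a - c = 0; constraint 6: b - d = -2. The remaining constraints are straightforward to verify.

Satisfiable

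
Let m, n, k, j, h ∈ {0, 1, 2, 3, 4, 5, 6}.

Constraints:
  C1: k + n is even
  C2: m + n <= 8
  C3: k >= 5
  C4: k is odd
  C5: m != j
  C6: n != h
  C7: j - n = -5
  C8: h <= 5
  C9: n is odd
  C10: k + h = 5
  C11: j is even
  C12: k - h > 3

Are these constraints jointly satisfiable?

Setting (m, n, k, j, h) = (2, 5, 5, 0, 0) satisfies everything: constraint 2: m + n = 7; constraint 7: j - n = -5; constraint 10: k + h = 5, and the others follow.

Satisfiable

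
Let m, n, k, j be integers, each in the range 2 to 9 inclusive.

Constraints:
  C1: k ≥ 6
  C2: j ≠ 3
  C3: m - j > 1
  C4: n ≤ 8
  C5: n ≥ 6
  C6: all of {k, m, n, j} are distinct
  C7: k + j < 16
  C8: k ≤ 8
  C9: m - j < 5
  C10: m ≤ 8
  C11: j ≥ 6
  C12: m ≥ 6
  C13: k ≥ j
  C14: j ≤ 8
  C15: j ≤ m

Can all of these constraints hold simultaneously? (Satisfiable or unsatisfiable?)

Unsatisfiable

Constraints 1, 4, 5, 8, 10, 11, 12, and 14 confine each of k, m, n, j to the 3 values {6, …, 8}.
Constraint 6 requires all 4 of them to be distinct, but only 3 values are available — impossible by the pigeonhole principle.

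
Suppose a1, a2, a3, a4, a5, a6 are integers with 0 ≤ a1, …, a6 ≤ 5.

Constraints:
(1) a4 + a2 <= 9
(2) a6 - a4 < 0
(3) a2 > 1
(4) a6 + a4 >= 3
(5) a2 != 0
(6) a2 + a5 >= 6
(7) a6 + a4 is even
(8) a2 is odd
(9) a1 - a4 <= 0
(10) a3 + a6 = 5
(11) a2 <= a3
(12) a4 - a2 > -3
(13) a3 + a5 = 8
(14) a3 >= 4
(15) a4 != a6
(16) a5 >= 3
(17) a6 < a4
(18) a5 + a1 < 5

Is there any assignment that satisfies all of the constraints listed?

Satisfiable

One satisfying assignment is a1 = 0, a2 = 3, a3 = 4, a4 = 3, a5 = 4, a6 = 1.
For the less obvious constraints — constraint 1: a4 + a2 = 6; constraint 2: a6 - a4 = -2 — and the others hold by inspection.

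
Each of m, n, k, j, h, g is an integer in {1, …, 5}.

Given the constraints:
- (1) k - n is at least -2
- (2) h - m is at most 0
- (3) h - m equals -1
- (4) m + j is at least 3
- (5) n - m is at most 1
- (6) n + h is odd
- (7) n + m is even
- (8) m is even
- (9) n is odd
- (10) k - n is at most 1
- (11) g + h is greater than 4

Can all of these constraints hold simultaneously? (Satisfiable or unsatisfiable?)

Unsatisfiable

Constraint 9 makes n odd and constraint 8 makes m even, so n + m must be odd. Constraint 7 says n + m is even — contradiction.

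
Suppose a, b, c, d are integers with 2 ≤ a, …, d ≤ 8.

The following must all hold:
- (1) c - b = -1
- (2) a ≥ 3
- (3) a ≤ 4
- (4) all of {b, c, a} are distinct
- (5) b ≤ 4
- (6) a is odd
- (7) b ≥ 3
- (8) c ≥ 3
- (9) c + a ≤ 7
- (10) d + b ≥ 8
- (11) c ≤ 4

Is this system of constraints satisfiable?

Constraints 2, 3, 5, 7, 8, and 11 confine each of b, c, a to the 2 values {3, 4}.
Constraint 4 requires all 3 of them to be distinct, but only 2 values are available — impossible by the pigeonhole principle.

Unsatisfiable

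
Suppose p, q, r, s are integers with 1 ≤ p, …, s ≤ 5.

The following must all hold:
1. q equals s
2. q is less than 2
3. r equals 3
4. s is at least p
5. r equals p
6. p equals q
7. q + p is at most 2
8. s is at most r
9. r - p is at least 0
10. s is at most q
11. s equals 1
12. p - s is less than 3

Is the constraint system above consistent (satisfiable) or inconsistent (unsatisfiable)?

Constraint 3 fixes r = 3 and constraint 11 fixes s = 1. Constraints 1, 5, and 6 give r = p = q = s, so r = s. But 3 ≠ 1 — contradiction.

Unsatisfiable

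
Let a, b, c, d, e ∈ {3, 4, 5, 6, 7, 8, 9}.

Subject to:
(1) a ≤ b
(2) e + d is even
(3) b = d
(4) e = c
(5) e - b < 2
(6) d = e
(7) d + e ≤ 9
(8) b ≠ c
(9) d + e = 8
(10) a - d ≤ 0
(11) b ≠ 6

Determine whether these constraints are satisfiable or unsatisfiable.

From constraints 3, 4, and 6, b = d = e = c, so b = c. But constraint 8 says b ≠ c. Contradiction.

Unsatisfiable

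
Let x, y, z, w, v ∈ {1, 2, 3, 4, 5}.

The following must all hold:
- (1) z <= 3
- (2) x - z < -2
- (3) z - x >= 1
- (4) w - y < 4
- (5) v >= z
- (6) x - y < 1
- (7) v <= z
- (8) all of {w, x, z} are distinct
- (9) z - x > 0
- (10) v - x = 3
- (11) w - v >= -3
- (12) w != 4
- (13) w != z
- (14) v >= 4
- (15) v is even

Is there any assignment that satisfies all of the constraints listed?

From constraints 7 and 14: z ≥ v and v ≥ 4, so z ≥ 4. From constraint 1: z ≤ 3. But 3 < 4, so no value of z works.

Unsatisfiable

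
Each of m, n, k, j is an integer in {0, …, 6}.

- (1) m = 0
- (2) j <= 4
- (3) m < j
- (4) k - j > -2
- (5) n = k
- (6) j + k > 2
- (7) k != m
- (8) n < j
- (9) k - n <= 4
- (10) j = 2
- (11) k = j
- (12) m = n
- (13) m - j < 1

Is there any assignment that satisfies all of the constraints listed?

Constraint 1 fixes m = 0 and constraint 10 fixes j = 2. Constraints 5, 11, and 12 give m = n = k = j, so m = j. But 0 ≠ 2 — contradiction.

Unsatisfiable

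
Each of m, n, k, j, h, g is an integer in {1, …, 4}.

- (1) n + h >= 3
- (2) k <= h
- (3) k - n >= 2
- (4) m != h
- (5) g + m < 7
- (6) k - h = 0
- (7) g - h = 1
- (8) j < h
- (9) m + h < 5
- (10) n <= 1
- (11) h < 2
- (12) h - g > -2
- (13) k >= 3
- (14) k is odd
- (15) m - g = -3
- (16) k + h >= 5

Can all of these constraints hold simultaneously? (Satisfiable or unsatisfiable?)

From constraints 2 and 13: h ≥ k and k ≥ 3, so h ≥ 3. From constraint 11: h ≤ 1. But 1 < 3, so no value of h works.

Unsatisfiable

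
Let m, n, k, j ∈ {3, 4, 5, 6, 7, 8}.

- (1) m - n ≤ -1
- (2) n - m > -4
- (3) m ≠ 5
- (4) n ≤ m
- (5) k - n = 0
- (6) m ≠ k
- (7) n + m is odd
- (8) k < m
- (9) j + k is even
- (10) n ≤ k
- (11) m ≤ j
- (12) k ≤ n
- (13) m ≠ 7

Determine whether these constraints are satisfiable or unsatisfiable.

Unsatisfiable

Constraints 1, 8, and 10 give m < n, n ≤ k, k < m. Chaining: m < n ≤ k < m, which forces m < m — impossible.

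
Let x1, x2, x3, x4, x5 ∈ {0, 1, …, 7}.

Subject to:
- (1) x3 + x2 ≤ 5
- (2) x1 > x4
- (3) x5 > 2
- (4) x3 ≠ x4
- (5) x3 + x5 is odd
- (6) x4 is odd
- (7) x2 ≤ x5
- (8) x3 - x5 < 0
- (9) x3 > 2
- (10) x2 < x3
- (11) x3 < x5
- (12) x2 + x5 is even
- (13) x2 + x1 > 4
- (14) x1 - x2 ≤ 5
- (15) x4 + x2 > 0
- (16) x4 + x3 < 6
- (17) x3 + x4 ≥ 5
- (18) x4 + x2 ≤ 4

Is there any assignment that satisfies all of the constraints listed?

Satisfiable

One satisfying assignment is x1 = 5, x2 = 1, x3 = 4, x4 = 1, x5 = 7.
For the less obvious constraints — constraint 1: x3 + x2 = 5; constraint 8: x3 - x5 = -3; constraint 13: x2 + x1 = 6 — and the others hold by inspection.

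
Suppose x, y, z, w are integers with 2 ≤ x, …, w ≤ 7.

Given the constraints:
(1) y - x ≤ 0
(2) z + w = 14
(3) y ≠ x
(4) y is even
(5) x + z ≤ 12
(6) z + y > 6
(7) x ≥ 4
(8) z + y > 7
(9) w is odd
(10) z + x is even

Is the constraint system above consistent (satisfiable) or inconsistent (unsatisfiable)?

Satisfiable

Try x = 5, y = 2, z = 7, w = 7.
Check constraint 1: y - x = -3; constraint 2: z + w = 14. The remaining constraints are straightforward to verify.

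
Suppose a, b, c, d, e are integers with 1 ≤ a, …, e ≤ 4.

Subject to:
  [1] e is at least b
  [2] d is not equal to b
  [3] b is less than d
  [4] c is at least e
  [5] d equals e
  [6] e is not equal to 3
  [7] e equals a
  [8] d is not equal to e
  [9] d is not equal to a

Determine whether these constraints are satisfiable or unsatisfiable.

From constraints 5 and 7, d = e = a, so d = a. But constraint 9 says d ≠ a. Contradiction.

Unsatisfiable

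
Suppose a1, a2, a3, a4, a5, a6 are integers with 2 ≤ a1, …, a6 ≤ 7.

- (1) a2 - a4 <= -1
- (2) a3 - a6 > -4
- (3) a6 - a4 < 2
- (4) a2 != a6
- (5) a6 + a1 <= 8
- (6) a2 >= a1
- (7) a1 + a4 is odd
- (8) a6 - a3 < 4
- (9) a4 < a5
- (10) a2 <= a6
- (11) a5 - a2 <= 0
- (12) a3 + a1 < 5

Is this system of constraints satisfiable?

Constraints 1, 9, and 11 give a5 ≤ a2, a2 < a4, a4 < a5. Chaining: a5 ≤ a2 < a4 < a5, which forces a5 < a5 — impossible.

Unsatisfiable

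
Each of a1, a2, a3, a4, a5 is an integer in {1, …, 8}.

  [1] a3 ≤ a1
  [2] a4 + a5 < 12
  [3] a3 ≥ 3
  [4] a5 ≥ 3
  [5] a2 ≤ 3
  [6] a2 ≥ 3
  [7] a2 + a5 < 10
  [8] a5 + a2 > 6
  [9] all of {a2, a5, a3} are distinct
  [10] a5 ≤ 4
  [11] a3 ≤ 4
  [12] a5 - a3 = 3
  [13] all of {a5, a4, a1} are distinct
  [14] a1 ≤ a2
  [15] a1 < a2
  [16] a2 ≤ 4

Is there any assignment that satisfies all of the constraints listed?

Unsatisfiable

Constraints 3, 4, 6, 10, 11, and 16 confine each of a2, a5, a3 to the 2 values {3, 4}.
Constraint 9 requires all 3 of them to be distinct, but only 2 values are available — impossible by the pigeonhole principle.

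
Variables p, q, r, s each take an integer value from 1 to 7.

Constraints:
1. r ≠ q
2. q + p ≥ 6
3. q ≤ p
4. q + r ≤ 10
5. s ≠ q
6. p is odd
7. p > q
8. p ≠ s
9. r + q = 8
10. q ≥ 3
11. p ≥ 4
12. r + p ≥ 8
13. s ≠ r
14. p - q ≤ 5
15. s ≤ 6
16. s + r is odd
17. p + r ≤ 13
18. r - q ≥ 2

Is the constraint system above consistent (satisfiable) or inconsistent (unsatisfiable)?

Try p = 5, q = 3, r = 5, s = 6.
Check constraint 2: q + p = 8; constraint 4: q + r = 8. The remaining constraints are straightforward to verify.

Satisfiable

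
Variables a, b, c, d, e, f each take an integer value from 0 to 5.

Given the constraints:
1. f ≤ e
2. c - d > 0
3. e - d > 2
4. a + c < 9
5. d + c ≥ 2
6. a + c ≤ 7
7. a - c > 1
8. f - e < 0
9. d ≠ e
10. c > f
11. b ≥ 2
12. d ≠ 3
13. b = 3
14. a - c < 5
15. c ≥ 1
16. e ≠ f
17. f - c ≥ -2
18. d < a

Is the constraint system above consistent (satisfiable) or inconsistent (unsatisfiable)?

One satisfying assignment is a = 5, b = 3, c = 2, d = 0, e = 4, f = 1.
For the less obvious constraints — constraint 2: c - d = 2; constraint 3: e - d = 4; constraint 4: a + c = 7 — and the others hold by inspection.

Satisfiable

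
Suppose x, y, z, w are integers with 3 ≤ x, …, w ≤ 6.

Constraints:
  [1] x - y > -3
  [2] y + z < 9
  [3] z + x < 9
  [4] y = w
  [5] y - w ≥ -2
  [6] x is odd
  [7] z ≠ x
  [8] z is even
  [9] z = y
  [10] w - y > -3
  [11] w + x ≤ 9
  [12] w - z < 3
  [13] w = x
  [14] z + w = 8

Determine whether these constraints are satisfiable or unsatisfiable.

Unsatisfiable

From constraints 4, 9, and 13, z = y = w = x, so z = x. But constraint 7 says z ≠ x. Contradiction.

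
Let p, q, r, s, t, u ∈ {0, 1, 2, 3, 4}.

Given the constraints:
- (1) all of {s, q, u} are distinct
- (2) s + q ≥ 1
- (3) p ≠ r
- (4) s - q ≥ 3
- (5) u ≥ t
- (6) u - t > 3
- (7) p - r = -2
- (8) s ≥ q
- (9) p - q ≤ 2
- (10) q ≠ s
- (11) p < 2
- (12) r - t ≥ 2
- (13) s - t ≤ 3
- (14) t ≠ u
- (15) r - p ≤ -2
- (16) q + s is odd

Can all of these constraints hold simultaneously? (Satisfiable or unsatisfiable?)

Unsatisfiable

Constraints 4, 9, 12, 13, and 15 give p − r ≥ 2, r − t ≥ 2, t − s ≥ -3, s − q ≥ 3, q − p ≥ -2.
Adding all 5 inequalities: the left sides telescope to 0, and the right sides sum to 2 + 2 + (-3) + 3 + (-2) = 2. So 0 ≥ 2, which is false.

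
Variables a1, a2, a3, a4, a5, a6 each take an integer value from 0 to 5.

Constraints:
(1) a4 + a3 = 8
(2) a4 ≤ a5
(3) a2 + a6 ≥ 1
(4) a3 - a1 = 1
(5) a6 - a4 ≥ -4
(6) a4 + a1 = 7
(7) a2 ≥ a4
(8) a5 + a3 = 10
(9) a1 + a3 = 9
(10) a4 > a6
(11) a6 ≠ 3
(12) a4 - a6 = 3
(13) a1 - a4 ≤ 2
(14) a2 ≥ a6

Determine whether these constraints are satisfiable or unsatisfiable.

Satisfiable

Take a1 = 4, a2 = 3, a3 = 5, a4 = 3, a5 = 5, a6 = 0. Then constraint 1: a4 + a3 = 8; constraint 3: a2 + a6 = 3; constraint 4: a3 - a1 = 1, and every other listed constraint is also met.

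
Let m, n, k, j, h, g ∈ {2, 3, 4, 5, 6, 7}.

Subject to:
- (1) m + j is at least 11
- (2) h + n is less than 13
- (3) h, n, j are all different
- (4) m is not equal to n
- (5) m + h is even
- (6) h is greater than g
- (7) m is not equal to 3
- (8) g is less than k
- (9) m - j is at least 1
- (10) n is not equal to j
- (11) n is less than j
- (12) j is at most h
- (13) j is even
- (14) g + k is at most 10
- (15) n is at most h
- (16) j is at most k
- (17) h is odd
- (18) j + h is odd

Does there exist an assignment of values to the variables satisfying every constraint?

One satisfying assignment is m = 7, n = 3, k = 5, j = 4, h = 7, g = 3.
For the less obvious constraints — constraint 1: m + j = 11; constraint 2: h + n = 10; constraint 9: m - j = 3 — and the others hold by inspection.

Satisfiable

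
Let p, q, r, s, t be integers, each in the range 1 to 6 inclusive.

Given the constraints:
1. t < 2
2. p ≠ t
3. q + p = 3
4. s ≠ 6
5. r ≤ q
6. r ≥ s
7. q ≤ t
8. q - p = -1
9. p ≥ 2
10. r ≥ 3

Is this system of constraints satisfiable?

Unsatisfiable

From constraints 5 and 10: q ≥ r ≥ 3. From constraint 9: p ≥ 2. Hence q + p ≥ 5. But constraint 3 requires q + p = 3, and 3 < 5. Contradiction.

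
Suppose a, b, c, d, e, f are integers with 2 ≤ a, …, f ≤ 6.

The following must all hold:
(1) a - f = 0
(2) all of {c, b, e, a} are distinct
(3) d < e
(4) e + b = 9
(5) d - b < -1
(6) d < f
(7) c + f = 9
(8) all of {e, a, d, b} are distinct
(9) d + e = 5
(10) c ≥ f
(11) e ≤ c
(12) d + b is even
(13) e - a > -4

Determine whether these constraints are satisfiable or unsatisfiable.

Setting (a, b, c, d, e, f) = (4, 6, 5, 2, 3, 4) satisfies everything: constraint 1: a - f = 0; constraint 4: e + b = 9, and the others follow.

Satisfiable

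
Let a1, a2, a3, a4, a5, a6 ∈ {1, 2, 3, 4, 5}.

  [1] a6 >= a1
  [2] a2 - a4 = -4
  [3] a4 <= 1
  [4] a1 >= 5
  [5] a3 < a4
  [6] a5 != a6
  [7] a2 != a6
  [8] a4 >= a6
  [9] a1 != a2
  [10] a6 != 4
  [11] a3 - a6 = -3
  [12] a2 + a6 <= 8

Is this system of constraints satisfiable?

Unsatisfiable

From constraints 1 and 4: a6 ≥ a1 and a1 ≥ 5, so a6 ≥ 5. From constraints 3 and 8: a6 ≤ a4 and a4 ≤ 1, so a6 ≤ 1. But 1 < 5, so no value of a6 works.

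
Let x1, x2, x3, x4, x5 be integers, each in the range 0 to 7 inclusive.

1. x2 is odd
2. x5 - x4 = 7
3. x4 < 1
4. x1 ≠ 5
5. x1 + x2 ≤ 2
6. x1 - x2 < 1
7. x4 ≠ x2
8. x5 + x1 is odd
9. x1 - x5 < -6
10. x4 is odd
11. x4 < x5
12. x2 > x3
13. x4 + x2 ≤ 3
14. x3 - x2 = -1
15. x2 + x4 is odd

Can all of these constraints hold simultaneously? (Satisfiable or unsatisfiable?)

Unsatisfiable

Constraint 1 makes x2 odd and constraint 10 makes x4 odd, so x2 + x4 must be even. Constraint 15 says x2 + x4 is odd — contradiction.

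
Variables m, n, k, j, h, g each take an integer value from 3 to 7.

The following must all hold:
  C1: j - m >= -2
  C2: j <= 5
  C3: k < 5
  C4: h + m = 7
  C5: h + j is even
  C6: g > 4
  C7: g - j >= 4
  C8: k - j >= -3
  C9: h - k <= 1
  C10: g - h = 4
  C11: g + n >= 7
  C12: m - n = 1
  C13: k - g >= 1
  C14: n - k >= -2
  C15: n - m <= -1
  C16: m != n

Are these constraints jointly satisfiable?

Constraints 1, 7, 13, 14, and 15 give j − m ≥ -2, m − n ≥ 1, n − k ≥ -2, k − g ≥ 1, g − j ≥ 4.
Adding all 5 inequalities: the left sides telescope to 0, and the right sides sum to (-2) + 1 + (-2) + 1 + 4 = 2. So 0 ≥ 2, which is false.

Unsatisfiable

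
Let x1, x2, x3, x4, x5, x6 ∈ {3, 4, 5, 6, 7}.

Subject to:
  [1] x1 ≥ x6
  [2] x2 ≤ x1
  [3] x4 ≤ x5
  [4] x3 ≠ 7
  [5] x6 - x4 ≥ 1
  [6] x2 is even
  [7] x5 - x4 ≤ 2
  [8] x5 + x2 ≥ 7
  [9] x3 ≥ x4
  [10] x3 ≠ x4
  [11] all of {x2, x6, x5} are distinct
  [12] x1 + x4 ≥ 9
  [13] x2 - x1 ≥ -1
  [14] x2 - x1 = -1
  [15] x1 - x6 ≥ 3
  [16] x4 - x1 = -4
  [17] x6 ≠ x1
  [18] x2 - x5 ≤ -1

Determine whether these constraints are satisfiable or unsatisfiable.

Unsatisfiable

Constraints 5, 7, 13, 15, and 18 give x1 − x6 ≥ 3, x6 − x4 ≥ 1, x4 − x5 ≥ -2, x5 − x2 ≥ 1, x2 − x1 ≥ -1.
Adding all 5 inequalities: the left sides telescope to 0, and the right sides sum to 3 + 1 + (-2) + 1 + (-1) = 2. So 0 ≥ 2, which is false.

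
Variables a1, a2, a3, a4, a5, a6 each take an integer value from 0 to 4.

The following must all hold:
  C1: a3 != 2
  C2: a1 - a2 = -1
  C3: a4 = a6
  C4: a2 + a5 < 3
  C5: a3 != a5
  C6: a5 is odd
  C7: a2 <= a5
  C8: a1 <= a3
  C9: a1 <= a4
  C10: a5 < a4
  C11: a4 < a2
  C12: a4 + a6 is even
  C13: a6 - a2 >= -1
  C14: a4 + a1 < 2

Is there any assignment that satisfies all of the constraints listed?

Constraints 7, 10, and 11 give a4 < a2, a2 ≤ a5, a5 < a4. Chaining: a4 < a2 ≤ a5 < a4, which forces a4 < a4 — impossible.

Unsatisfiable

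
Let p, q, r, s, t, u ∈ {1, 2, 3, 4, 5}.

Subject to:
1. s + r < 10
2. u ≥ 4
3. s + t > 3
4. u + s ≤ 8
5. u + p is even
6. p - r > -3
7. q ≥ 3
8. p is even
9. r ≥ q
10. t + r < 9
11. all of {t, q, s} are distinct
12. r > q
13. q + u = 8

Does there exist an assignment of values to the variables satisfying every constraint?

Satisfiable

Take p = 4, q = 4, r = 5, s = 2, t = 3, u = 4. Then constraint 1: s + r = 7; constraint 3: s + t = 5, and every other listed constraint is also met.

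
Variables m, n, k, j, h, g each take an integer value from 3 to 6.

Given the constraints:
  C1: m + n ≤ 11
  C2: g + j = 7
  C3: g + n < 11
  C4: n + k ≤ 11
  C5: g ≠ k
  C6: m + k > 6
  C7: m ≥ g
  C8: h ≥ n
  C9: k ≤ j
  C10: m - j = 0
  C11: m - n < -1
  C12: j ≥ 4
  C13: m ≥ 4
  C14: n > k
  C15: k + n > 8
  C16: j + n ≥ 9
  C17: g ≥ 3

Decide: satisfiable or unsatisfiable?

Satisfiable

The assignment m = 4, n = 6, k = 4, j = 4, h = 6, g = 3 works:
  constraint 1 holds since m + n = 10.
  constraint 2 holds since g + j = 7.
  constraint 3 holds since g + n = 9.
The rest check out directly.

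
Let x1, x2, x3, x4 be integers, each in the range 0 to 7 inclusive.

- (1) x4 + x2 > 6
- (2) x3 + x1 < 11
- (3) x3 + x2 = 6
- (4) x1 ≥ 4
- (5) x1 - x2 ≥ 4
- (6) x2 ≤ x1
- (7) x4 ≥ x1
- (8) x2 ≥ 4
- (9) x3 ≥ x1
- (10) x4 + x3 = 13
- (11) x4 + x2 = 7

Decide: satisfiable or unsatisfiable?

Unsatisfiable

From constraints 4 and 9: x3 ≥ x1 ≥ 4. From constraint 8: x2 ≥ 4. Hence x3 + x2 ≥ 8. But constraint 3 requires x3 + x2 = 6, and 6 < 8. Contradiction.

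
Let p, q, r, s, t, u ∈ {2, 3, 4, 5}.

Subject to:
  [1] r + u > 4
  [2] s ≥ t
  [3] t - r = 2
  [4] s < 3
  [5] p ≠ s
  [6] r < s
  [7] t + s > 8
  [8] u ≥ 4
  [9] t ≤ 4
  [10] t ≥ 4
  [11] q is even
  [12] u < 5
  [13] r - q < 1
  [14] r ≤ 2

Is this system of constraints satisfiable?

Unsatisfiable

From constraints 2 and 10: s ≥ t and t ≥ 4, so s ≥ 4. From constraint 4: s ≤ 2. But 2 < 4, so no value of s works.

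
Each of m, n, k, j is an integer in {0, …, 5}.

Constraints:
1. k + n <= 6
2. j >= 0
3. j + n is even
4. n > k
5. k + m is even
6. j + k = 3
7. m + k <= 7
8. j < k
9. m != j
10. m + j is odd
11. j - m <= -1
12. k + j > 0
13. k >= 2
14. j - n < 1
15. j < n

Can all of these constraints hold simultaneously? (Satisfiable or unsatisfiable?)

Satisfiable

One satisfying assignment is m = 2, n = 3, k = 2, j = 1.
For the less obvious constraints — constraint 1: k + n = 5; constraint 6: j + k = 3 — and the others hold by inspection.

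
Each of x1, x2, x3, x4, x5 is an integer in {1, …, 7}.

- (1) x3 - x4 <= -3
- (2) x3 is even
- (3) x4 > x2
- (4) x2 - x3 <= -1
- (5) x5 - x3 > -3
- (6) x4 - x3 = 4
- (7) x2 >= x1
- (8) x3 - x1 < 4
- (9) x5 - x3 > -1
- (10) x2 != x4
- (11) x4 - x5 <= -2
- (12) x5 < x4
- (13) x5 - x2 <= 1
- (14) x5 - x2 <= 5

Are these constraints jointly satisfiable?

Constraints 1, 4, 11, and 14 give x4 − x3 ≥ 3, x3 − x2 ≥ 1, x2 − x5 ≥ -5, x5 − x4 ≥ 2.
Adding all 4 inequalities: the left sides telescope to 0, and the right sides sum to 3 + 1 + (-5) + 2 = 1. So 0 ≥ 1, which is false.

Unsatisfiable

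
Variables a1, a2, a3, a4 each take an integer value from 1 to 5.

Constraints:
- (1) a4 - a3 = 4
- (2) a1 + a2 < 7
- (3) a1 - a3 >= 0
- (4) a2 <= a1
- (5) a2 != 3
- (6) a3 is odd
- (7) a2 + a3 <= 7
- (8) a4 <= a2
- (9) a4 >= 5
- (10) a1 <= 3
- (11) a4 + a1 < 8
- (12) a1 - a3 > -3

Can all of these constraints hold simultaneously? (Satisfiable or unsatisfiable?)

Unsatisfiable

From constraints 8 and 9: a2 ≥ a4 and a4 ≥ 5, so a2 ≥ 5. From constraints 4 and 10: a2 ≤ a1 and a1 ≤ 3, so a2 ≤ 3. But 3 < 5, so no value of a2 works.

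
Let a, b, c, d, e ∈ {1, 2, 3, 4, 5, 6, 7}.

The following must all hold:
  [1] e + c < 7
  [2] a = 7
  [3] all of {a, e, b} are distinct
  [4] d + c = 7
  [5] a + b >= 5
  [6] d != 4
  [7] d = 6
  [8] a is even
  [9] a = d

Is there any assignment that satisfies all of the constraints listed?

Constraint 2 fixes a = 7 and constraint 7 fixes d = 6, but constraint 9 requires a = d. Since 7 ≠ 6, contradiction.

Unsatisfiable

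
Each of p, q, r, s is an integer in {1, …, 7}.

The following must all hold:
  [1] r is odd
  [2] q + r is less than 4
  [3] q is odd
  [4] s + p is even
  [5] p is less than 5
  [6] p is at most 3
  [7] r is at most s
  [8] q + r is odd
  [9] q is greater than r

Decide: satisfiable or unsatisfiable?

Unsatisfiable

Constraint 3 makes q odd and constraint 1 makes r odd, so q + r must be even. Constraint 8 says q + r is odd — contradiction.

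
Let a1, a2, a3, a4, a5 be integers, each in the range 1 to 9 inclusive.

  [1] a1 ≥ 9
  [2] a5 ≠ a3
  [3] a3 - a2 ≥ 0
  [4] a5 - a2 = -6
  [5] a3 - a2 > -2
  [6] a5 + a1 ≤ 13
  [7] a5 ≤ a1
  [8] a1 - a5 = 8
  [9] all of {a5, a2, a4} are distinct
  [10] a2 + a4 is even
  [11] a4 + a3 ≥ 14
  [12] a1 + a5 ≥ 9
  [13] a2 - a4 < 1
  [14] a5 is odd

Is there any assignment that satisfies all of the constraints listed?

Setting (a1, a2, a3, a4, a5) = (9, 7, 7, 9, 1) satisfies everything: constraint 3: a3 - a2 = 0; constraint 4: a5 - a2 = -6, and the others follow.

Satisfiable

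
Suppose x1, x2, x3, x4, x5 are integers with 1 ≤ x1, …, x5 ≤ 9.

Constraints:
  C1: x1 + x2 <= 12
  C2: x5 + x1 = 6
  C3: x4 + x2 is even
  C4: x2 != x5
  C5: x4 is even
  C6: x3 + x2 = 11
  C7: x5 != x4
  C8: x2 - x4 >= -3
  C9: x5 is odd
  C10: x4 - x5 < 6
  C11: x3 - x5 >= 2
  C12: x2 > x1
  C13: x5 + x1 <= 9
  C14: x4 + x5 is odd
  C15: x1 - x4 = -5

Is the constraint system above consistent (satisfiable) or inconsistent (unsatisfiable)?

Setting (x1, x2, x3, x4, x5) = (3, 6, 5, 8, 3) satisfies everything: constraint 1: x1 + x2 = 9; constraint 2: x5 + x1 = 6; constraint 6: x3 + x2 = 11, and the others follow.

Satisfiable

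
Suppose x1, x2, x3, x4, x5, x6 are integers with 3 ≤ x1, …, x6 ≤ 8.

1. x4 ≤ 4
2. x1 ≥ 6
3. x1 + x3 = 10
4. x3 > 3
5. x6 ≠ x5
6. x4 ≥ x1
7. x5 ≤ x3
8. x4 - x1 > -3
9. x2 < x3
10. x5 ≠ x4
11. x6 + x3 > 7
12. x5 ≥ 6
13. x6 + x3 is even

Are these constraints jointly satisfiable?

From constraint 2: x1 ≥ 6. From constraints 7 and 12: x3 ≥ x5 ≥ 6. Hence x1 + x3 ≥ 12. But constraint 3 requires x1 + x3 = 10, and 10 < 12. Contradiction.

Unsatisfiable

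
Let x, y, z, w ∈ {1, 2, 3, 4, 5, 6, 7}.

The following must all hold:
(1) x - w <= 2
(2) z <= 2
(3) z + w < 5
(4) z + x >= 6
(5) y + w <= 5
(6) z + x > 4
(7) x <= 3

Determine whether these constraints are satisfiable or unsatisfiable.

Unsatisfiable

From constraint 2: z ≤ 2. From constraint 7: x ≤ 3. Hence z + x ≤ 5. But constraint 4 requires z + x ≥ 6, and 6 > 5. Contradiction.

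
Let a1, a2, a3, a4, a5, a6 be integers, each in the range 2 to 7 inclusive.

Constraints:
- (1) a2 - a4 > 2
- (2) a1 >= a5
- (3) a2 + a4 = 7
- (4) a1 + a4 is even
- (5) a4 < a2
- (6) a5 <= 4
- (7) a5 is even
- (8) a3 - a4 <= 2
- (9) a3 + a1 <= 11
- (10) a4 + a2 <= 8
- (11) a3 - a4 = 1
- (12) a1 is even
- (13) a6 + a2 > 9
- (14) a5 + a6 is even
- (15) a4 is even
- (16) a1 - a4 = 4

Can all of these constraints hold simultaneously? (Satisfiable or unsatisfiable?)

Satisfiable

The assignment a1 = 6, a2 = 5, a3 = 3, a4 = 2, a5 = 4, a6 = 6 works:
  constraint 1 holds since a2 - a4 = 3.
  constraint 3 holds since a2 + a4 = 7.
  constraint 8 holds since a3 - a4 = 1.
The rest check out directly.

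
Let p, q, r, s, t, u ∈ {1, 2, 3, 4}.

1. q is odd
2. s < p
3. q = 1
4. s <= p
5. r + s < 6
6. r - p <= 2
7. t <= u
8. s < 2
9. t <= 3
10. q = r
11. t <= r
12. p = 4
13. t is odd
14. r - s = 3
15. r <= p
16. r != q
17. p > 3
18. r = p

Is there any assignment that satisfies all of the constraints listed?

Unsatisfiable

Constraint 3 fixes q = 1 and constraint 12 fixes p = 4. Constraints 10 and 18 give q = r = p, so q = p. But 1 ≠ 4 — contradiction.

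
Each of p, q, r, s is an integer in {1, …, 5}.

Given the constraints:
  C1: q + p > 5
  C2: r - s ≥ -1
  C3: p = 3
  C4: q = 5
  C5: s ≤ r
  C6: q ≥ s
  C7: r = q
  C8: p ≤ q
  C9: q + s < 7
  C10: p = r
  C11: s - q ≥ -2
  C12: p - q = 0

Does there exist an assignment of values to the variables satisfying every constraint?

Constraint 3 fixes p = 3 and constraint 4 fixes q = 5. Constraints 7 and 10 give p = r = q, so p = q. But 3 ≠ 5 — contradiction.

Unsatisfiable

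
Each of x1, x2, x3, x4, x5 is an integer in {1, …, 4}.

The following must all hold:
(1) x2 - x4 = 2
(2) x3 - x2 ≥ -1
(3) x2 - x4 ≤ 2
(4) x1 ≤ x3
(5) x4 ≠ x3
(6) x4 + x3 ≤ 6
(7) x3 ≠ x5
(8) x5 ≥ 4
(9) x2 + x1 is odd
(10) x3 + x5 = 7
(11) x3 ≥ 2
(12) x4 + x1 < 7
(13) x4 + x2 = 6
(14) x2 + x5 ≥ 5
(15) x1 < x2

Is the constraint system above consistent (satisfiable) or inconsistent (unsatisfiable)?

Satisfiable

Setting (x1, x2, x3, x4, x5) = (3, 4, 3, 2, 4) satisfies everything: constraint 1: x2 - x4 = 2; constraint 2: x3 - x2 = -1, and the others follow.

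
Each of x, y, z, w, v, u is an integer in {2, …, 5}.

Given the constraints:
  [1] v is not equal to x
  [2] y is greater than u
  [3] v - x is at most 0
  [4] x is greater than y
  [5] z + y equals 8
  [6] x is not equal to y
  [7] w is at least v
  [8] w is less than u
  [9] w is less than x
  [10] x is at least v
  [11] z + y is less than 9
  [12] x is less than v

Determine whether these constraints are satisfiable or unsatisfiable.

Constraints 2, 4, 7, 8, and 12 give u < y, y < x, x < v, v ≤ w, w < u. Chaining: u < y < x < v ≤ w < u, which forces u < u — impossible.

Unsatisfiable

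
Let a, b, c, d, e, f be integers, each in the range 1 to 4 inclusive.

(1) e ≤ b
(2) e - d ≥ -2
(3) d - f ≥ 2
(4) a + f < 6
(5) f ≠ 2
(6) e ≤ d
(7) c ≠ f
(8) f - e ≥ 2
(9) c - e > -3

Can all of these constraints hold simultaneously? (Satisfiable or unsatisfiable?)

Constraints 2, 3, and 8 give f − e ≥ 2, e − d ≥ -2, d − f ≥ 2.
Adding all 3 inequalities: the left sides telescope to 0, and the right sides sum to 2 + (-2) + 2 = 2. So 0 ≥ 2, which is false.

Unsatisfiable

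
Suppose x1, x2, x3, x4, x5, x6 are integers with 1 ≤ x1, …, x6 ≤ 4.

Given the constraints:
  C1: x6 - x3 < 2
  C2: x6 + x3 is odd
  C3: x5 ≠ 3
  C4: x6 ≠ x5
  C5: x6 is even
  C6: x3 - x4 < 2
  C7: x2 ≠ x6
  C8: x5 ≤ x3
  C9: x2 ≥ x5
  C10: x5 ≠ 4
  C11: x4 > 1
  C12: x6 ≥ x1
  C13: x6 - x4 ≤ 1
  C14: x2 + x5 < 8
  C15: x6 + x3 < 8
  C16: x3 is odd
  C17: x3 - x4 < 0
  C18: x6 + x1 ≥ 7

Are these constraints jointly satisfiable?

Satisfiable

Try x1 = 4, x2 = 3, x3 = 3, x4 = 4, x5 = 2, x6 = 4.
Check constraint 1: x6 - x3 = 1; constraint 6: x3 - x4 = -1. The remaining constraints are straightforward to verify.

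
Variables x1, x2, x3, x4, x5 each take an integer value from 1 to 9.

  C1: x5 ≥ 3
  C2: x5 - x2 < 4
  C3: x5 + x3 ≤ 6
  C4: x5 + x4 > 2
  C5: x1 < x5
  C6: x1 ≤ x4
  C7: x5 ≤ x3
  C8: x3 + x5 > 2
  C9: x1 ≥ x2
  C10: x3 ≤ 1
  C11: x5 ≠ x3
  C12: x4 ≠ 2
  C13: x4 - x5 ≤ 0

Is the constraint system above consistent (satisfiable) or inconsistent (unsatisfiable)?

From constraints 1 and 7: x3 ≥ x5 and x5 ≥ 3, so x3 ≥ 3. From constraint 10: x3 ≤ 1. But 1 < 3, so no value of x3 works.

Unsatisfiable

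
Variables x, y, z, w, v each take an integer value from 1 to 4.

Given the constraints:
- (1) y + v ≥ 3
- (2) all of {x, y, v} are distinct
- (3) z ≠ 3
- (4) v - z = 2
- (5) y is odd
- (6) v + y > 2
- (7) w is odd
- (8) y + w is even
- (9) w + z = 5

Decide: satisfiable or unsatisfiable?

One satisfying assignment is x = 3, y = 1, z = 2, w = 3, v = 4.
For the less obvious constraints — constraint 1: y + v = 5; constraint 4: v - z = 2 — and the others hold by inspection.

Satisfiable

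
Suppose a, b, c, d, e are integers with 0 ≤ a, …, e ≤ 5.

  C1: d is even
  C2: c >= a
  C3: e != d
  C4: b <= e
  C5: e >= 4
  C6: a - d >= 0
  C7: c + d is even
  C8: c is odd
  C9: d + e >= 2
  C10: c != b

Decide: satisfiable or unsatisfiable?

Constraint 8 makes c odd and constraint 1 makes d even, so c + d must be odd. Constraint 7 says c + d is even — contradiction.

Unsatisfiable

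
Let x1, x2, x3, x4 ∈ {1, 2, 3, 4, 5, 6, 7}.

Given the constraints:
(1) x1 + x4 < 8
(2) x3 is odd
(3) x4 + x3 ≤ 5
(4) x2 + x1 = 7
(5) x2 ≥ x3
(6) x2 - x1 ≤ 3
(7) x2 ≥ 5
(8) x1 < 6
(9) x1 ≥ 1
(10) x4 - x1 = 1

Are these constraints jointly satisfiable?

Take x1 = 2, x2 = 5, x3 = 1, x4 = 3. Then constraint 1: x1 + x4 = 5; constraint 3: x4 + x3 = 4, and every other listed constraint is also met.

Satisfiable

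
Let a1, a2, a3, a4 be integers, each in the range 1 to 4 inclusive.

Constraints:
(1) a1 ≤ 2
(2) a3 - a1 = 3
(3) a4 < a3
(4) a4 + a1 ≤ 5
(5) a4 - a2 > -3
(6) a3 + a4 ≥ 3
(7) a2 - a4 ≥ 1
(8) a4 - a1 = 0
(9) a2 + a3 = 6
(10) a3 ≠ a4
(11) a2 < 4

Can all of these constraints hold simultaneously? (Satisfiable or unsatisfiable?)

Satisfiable

Take a1 = 1, a2 = 2, a3 = 4, a4 = 1. Then constraint 2: a3 - a1 = 3; constraint 4: a4 + a1 = 2, and every other listed constraint is also met.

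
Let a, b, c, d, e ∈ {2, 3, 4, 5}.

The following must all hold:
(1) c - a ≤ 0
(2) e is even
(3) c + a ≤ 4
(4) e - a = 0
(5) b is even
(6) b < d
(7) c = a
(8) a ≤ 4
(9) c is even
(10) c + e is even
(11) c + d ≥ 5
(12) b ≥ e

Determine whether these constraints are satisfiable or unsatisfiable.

Try a = 2, b = 2, c = 2, d = 5, e = 2.
Check constraint 1: c - a = 0; constraint 3: c + a = 4; constraint 4: e - a = 0. The remaining constraints are straightforward to verify.

Satisfiable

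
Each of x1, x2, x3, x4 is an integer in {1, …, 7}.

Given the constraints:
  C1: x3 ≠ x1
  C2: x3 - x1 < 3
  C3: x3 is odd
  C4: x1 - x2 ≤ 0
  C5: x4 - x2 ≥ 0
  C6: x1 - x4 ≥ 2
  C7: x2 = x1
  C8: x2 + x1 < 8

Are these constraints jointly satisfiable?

Unsatisfiable

Constraints 4, 5, and 6 give x2 − x1 ≥ 0, x1 − x4 ≥ 2, x4 − x2 ≥ 0.
Adding all 3 inequalities: the left sides telescope to 0, and the right sides sum to 0 + 2 + 0 = 2. So 0 ≥ 2, which is false.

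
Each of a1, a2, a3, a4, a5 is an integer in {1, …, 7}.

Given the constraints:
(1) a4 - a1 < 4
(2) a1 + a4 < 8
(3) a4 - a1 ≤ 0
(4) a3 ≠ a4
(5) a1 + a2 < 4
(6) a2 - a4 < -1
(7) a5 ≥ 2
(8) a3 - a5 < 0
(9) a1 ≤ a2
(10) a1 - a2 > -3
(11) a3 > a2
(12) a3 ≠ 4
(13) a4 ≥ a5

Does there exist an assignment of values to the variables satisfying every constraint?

Unsatisfiable

Constraints 3, 8, 9, 11, and 13 give a4 ≤ a1, a1 ≤ a2, a2 < a3, a3 < a5, a5 ≤ a4. Chaining: a4 ≤ a1 ≤ a2 < a3 < a5 ≤ a4, which forces a4 < a4 — impossible.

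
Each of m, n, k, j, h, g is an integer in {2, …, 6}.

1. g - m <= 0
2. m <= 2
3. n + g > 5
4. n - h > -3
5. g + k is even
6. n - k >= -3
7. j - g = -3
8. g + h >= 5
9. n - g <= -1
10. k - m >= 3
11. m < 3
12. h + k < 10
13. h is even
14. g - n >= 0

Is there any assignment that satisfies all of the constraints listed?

Unsatisfiable

Constraints 1, 6, 9, and 10 give n − k ≥ -3, k − m ≥ 3, m − g ≥ 0, g − n ≥ 1.
Adding all 4 inequalities: the left sides telescope to 0, and the right sides sum to (-3) + 3 + 0 + 1 = 1. So 0 ≥ 1, which is false.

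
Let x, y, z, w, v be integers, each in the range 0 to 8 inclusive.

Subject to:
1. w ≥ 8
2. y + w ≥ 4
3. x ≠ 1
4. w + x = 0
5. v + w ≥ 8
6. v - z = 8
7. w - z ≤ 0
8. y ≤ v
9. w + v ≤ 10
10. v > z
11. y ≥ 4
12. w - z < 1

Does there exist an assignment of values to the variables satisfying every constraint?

From constraint 1: w ≥ 8. From constraints 8 and 11: v ≥ y ≥ 4. Hence w + v ≥ 12. But constraint 9 requires w + v ≤ 10, and 10 < 12. Contradiction.

Unsatisfiable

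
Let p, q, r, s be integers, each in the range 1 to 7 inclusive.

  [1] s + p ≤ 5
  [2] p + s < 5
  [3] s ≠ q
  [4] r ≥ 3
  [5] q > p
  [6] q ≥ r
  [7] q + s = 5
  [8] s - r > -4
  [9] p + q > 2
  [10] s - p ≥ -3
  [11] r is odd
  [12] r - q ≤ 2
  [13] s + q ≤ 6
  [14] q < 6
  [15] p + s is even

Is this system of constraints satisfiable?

Satisfiable

The assignment p = 1, q = 4, r = 3, s = 1 works:
  constraint 1 holds since s + p = 2.
  constraint 2 holds since p + s = 2.
  constraint 7 holds since q + s = 5.
The rest check out directly.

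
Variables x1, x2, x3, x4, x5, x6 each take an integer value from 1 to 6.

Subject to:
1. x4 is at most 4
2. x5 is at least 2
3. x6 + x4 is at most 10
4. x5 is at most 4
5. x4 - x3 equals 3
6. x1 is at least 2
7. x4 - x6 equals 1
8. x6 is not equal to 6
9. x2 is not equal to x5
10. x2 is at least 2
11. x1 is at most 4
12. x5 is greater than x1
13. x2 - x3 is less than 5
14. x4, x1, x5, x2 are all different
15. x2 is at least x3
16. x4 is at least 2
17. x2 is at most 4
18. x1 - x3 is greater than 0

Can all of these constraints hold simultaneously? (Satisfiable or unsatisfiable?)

Constraints 1, 2, 4, 6, 10, 11, 16, and 17 confine each of x4, x1, x5, x2 to the 3 values {2, …, 4}.
Constraint 14 requires all 4 of them to be distinct, but only 3 values are available — impossible by the pigeonhole principle.

Unsatisfiable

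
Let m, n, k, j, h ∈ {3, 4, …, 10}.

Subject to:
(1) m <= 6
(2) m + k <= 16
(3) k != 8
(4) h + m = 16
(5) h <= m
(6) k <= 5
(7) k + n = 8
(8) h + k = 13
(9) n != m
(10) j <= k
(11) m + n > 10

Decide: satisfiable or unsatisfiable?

From constraints 1 and 5: h ≤ m ≤ 6. From constraint 6: k ≤ 5. Hence h + k ≤ 11. But constraint 8 requires h + k = 13, and 13 > 11. Contradiction.

Unsatisfiable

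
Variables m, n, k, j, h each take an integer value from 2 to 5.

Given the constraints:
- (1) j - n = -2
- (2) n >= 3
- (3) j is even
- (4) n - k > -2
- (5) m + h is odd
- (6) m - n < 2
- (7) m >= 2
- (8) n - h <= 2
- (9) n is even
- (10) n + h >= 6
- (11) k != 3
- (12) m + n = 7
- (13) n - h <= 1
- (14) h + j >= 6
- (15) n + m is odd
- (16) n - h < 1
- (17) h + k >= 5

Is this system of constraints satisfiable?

Try m = 3, n = 4, k = 4, j = 2, h = 4.
Check constraint 1: j - n = -2; constraint 4: n - k = 0. The remaining constraints are straightforward to verify.

Satisfiable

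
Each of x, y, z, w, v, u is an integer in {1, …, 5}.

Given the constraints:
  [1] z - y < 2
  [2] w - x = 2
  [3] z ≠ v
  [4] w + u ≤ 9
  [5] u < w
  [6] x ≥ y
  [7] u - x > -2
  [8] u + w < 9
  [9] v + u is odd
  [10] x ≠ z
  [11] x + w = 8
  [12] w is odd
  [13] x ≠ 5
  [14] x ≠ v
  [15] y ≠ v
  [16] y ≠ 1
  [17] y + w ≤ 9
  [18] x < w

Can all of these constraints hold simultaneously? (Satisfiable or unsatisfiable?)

Satisfiable

Setting (x, y, z, w, v, u) = (3, 2, 2, 5, 5, 2) satisfies everything: constraint 1: z - y = 0; constraint 2: w - x = 2; constraint 4: w + u = 7, and the others follow.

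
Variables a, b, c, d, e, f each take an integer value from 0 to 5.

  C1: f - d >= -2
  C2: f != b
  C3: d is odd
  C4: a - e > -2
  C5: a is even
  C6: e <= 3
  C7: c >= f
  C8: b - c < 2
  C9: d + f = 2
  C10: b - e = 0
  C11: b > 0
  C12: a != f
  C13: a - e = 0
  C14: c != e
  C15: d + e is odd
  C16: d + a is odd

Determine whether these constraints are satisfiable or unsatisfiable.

One satisfying assignment is a = 2, b = 2, c = 3, d = 1, e = 2, f = 1.
For the less obvious constraints — constraint 1: f - d = 0; constraint 4: a - e = 0; constraint 8: b - c = -1 — and the others hold by inspection.

Satisfiable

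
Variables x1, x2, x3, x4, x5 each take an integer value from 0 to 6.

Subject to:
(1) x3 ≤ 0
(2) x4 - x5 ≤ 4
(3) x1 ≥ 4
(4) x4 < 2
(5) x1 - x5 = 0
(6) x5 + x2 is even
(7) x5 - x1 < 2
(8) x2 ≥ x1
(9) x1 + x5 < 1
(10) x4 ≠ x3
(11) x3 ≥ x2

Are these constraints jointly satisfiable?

Unsatisfiable

From constraints 3 and 8: x2 ≥ x1 and x1 ≥ 4, so x2 ≥ 4. From constraints 1 and 11: x2 ≤ x3 and x3 ≤ 0, so x2 ≤ 0. But 0 < 4, so no value of x2 works.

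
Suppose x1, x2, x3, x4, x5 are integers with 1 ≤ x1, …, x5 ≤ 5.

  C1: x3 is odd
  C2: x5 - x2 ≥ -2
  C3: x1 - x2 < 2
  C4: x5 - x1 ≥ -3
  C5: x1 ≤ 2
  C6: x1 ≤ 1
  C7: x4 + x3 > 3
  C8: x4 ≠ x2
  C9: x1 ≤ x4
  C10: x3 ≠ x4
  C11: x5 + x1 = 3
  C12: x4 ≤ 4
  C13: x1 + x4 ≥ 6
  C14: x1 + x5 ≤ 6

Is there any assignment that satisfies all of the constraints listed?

From constraint 6: x1 ≤ 1. From constraint 12: x4 ≤ 4. Hence x1 + x4 ≤ 5. But constraint 13 requires x1 + x4 ≥ 6, and 6 > 5. Contradiction.

Unsatisfiable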